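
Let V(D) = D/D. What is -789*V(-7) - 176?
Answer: -965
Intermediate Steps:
V(D) = 1
-789*V(-7) - 176 = -789*1 - 176 = -789 - 176 = -965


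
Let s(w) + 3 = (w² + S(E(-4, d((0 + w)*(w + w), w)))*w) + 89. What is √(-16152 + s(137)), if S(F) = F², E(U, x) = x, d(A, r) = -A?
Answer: √193046900531 ≈ 4.3937e+5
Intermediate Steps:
s(w) = 86 + w² + 4*w⁵ (s(w) = -3 + ((w² + (-(0 + w)*(w + w))²*w) + 89) = -3 + ((w² + (-w*2*w)²*w) + 89) = -3 + ((w² + (-2*w²)²*w) + 89) = -3 + ((w² + (4*w⁴)*w) + 89) = -3 + ((w² + 4*w⁵) + 89) = -3 + (89 + w² + 4*w⁵) = 86 + w² + 4*w⁵)
√(-16152 + s(137)) = √(-16152 + (86 + 137² + 4*137⁵)) = √(-16152 + (86 + 18769 + 4*48261724457)) = √(-16152 + (86 + 18769 + 193046897828)) = √(-16152 + 193046916683) = √193046900531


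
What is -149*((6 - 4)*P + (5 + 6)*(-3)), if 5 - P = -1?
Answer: 3129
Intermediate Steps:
P = 6 (P = 5 - 1*(-1) = 5 + 1 = 6)
-149*((6 - 4)*P + (5 + 6)*(-3)) = -149*((6 - 4)*6 + (5 + 6)*(-3)) = -149*(2*6 + 11*(-3)) = -149*(12 - 33) = -149*(-21) = 3129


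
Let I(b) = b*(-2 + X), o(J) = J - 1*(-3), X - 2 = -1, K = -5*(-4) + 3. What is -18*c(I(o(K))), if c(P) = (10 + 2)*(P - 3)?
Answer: 6264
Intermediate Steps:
K = 23 (K = 20 + 3 = 23)
X = 1 (X = 2 - 1 = 1)
o(J) = 3 + J (o(J) = J + 3 = 3 + J)
I(b) = -b (I(b) = b*(-2 + 1) = b*(-1) = -b)
c(P) = -36 + 12*P (c(P) = 12*(-3 + P) = -36 + 12*P)
-18*c(I(o(K))) = -18*(-36 + 12*(-(3 + 23))) = -18*(-36 + 12*(-1*26)) = -18*(-36 + 12*(-26)) = -18*(-36 - 312) = -18*(-348) = 6264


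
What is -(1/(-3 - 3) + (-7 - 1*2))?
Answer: 55/6 ≈ 9.1667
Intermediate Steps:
-(1/(-3 - 3) + (-7 - 1*2)) = -(1/(-6) + (-7 - 2)) = -(-⅙ - 9) = -1*(-55/6) = 55/6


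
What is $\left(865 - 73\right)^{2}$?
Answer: $627264$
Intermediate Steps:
$\left(865 - 73\right)^{2} = 792^{2} = 627264$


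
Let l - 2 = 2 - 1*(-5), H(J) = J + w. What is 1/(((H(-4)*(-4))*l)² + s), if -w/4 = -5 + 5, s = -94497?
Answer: -1/73761 ≈ -1.3557e-5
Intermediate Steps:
w = 0 (w = -4*(-5 + 5) = -4*0 = 0)
H(J) = J (H(J) = J + 0 = J)
l = 9 (l = 2 + (2 - 1*(-5)) = 2 + (2 + 5) = 2 + 7 = 9)
1/(((H(-4)*(-4))*l)² + s) = 1/((-4*(-4)*9)² - 94497) = 1/((16*9)² - 94497) = 1/(144² - 94497) = 1/(20736 - 94497) = 1/(-73761) = -1/73761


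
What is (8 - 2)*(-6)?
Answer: -36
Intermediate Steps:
(8 - 2)*(-6) = 6*(-6) = -36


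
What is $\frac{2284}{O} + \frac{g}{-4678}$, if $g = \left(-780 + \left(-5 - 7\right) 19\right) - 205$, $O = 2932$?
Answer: $\frac{3560267}{3428974} \approx 1.0383$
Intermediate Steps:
$g = -1213$ ($g = \left(-780 - 228\right) - 205 = -1008 - 205 = -1213$)
$\frac{2284}{O} + \frac{g}{-4678} = \frac{2284}{2932} - \frac{1213}{-4678} = 2284 \cdot \frac{1}{2932} - - \frac{1213}{4678} = \frac{571}{733} + \frac{1213}{4678} = \frac{3560267}{3428974}$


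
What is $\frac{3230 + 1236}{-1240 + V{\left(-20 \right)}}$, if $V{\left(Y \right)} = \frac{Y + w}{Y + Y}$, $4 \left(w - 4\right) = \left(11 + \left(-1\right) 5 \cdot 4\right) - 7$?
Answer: $- \frac{8932}{2479} \approx -3.6031$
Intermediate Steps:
$w = 0$ ($w = 4 + \frac{\left(11 + \left(-1\right) 5 \cdot 4\right) - 7}{4} = 4 + \frac{\left(11 - 20\right) - 7}{4} = 4 + \frac{-9 - 7}{4} = 4 + \frac{1}{4} \left(-16\right) = 4 - 4 = 0$)
$V{\left(Y \right)} = \frac{1}{2}$ ($V{\left(Y \right)} = \frac{Y + 0}{Y + Y} = \frac{Y}{2 Y} = Y \frac{1}{2 Y} = \frac{1}{2}$)
$\frac{3230 + 1236}{-1240 + V{\left(-20 \right)}} = \frac{3230 + 1236}{-1240 + \frac{1}{2}} = \frac{4466}{- \frac{2479}{2}} = 4466 \left(- \frac{2}{2479}\right) = - \frac{8932}{2479}$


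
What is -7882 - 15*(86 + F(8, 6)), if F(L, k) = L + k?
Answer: -9382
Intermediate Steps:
-7882 - 15*(86 + F(8, 6)) = -7882 - 15*(86 + (8 + 6)) = -7882 - 15*(86 + 14) = -7882 - 15*100 = -7882 - 1*1500 = -7882 - 1500 = -9382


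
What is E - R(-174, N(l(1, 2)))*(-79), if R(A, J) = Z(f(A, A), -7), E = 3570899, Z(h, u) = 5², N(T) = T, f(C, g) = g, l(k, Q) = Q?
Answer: 3572874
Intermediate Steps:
Z(h, u) = 25
R(A, J) = 25
E - R(-174, N(l(1, 2)))*(-79) = 3570899 - 25*(-79) = 3570899 - 1*(-1975) = 3570899 + 1975 = 3572874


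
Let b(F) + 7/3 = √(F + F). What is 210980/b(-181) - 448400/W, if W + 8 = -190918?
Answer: 20*(-3021039091*I + 33630*√362)/(95463*(3*√362 + 7*I)) ≈ -1337.4 - 10925.0*I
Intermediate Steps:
W = -190926 (W = -8 - 190918 = -190926)
b(F) = -7/3 + √2*√F (b(F) = -7/3 + √(F + F) = -7/3 + √(2*F) = -7/3 + √2*√F)
210980/b(-181) - 448400/W = 210980/(-7/3 + √2*√(-181)) - 448400/(-190926) = 210980/(-7/3 + √2*(I*√181)) - 448400*(-1/190926) = 210980/(-7/3 + I*√362) + 224200/95463 = 224200/95463 + 210980/(-7/3 + I*√362)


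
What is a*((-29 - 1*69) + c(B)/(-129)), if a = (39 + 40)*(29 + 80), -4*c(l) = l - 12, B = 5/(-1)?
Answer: -435587435/516 ≈ -8.4416e+5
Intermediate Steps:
B = -5 (B = 5*(-1) = -5)
c(l) = 3 - l/4 (c(l) = -(l - 12)/4 = -(-12 + l)/4 = 3 - l/4)
a = 8611 (a = 79*109 = 8611)
a*((-29 - 1*69) + c(B)/(-129)) = 8611*((-29 - 1*69) + (3 - 1/4*(-5))/(-129)) = 8611*((-29 - 69) + (3 + 5/4)*(-1/129)) = 8611*(-98 + (17/4)*(-1/129)) = 8611*(-98 - 17/516) = 8611*(-50585/516) = -435587435/516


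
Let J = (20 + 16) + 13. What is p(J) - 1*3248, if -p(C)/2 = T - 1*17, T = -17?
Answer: -3180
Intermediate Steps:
J = 49 (J = 36 + 13 = 49)
p(C) = 68 (p(C) = -2*(-17 - 1*17) = -2*(-17 - 17) = -2*(-34) = 68)
p(J) - 1*3248 = 68 - 1*3248 = 68 - 3248 = -3180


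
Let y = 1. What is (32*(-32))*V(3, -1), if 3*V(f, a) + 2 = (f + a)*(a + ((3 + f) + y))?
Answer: -10240/3 ≈ -3413.3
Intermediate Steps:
V(f, a) = -⅔ + (a + f)*(4 + a + f)/3 (V(f, a) = -⅔ + ((f + a)*(a + ((3 + f) + 1)))/3 = -⅔ + ((a + f)*(a + (4 + f)))/3 = -⅔ + ((a + f)*(4 + a + f))/3 = -⅔ + (a + f)*(4 + a + f)/3)
(32*(-32))*V(3, -1) = (32*(-32))*(-⅔ + (⅓)*(-1)² + (⅓)*3² + (4/3)*(-1) + (4/3)*3 + (⅔)*(-1)*3) = -1024*(-⅔ + (⅓)*1 + (⅓)*9 - 4/3 + 4 - 2) = -1024*(-⅔ + ⅓ + 3 - 4/3 + 4 - 2) = -1024*10/3 = -10240/3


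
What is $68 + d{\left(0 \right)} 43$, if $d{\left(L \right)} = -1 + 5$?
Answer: $240$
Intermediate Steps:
$d{\left(L \right)} = 4$
$68 + d{\left(0 \right)} 43 = 68 + 4 \cdot 43 = 68 + 172 = 240$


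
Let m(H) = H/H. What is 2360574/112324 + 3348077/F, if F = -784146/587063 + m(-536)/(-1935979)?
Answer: -213707475010085799935759/85259014161543514 ≈ -2.5066e+6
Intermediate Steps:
m(H) = 1
F = -1518090775997/1136541639677 (F = -784146/587063 + 1/(-1935979) = -784146*1/587063 + 1*(-1/1935979) = -784146/587063 - 1/1935979 = -1518090775997/1136541639677 ≈ -1.3357)
2360574/112324 + 3348077/F = 2360574/112324 + 3348077/(-1518090775997/1136541639677) = 2360574*(1/112324) + 3348077*(-1136541639677/1518090775997) = 1180287/56162 - 3805228923344851129/1518090775997 = -213707475010085799935759/85259014161543514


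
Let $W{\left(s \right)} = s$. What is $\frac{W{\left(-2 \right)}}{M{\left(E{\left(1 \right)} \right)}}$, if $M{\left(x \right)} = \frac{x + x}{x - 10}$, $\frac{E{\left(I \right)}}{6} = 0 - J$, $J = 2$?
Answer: $- \frac{11}{6} \approx -1.8333$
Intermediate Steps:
$E{\left(I \right)} = -12$ ($E{\left(I \right)} = 6 \left(0 - 2\right) = 6 \left(-2\right) = -12$)
$M{\left(x \right)} = \frac{2 x}{-10 + x}$
$\frac{W{\left(-2 \right)}}{M{\left(E{\left(1 \right)} \right)}} = - \frac{2}{2 \left(-12\right) \frac{1}{-10 - 12}} = - \frac{2}{2 \left(-12\right) \frac{1}{-22}} = - \frac{2}{2 \left(-12\right) \left(- \frac{1}{22}\right)} = - \frac{2}{\frac{12}{11}} = \left(-2\right) \frac{11}{12} = - \frac{11}{6}$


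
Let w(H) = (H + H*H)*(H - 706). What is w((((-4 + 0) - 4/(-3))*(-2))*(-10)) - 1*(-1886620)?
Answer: -6284620/27 ≈ -2.3276e+5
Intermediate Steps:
w(H) = (-706 + H)*(H + H²) (w(H) = (H + H²)*(-706 + H) = (-706 + H)*(H + H²))
w((((-4 + 0) - 4/(-3))*(-2))*(-10)) - 1*(-1886620) = ((((-4 + 0) - 4/(-3))*(-2))*(-10))*(-706 + ((((-4 + 0) - 4/(-3))*(-2))*(-10))² - 705*((-4 + 0) - 4/(-3))*(-2)*(-10)) - 1*(-1886620) = (((-4 - 4*(-⅓))*(-2))*(-10))*(-706 + (((-4 - 4*(-⅓))*(-2))*(-10))² - 705*(-4 - 4*(-⅓))*(-2)*(-10)) + 1886620 = (((-4 + 4/3)*(-2))*(-10))*(-706 + (((-4 + 4/3)*(-2))*(-10))² - 705*(-4 + 4/3)*(-2)*(-10)) + 1886620 = (-8/3*(-2)*(-10))*(-706 + (-8/3*(-2)*(-10))² - 705*(-8/3*(-2))*(-10)) + 1886620 = ((16/3)*(-10))*(-706 + ((16/3)*(-10))² - 3760*(-10)) + 1886620 = -160*(-706 + (-160/3)² - 705*(-160/3))/3 + 1886620 = -160*(-706 + 25600/9 + 37600)/3 + 1886620 = -160/3*357646/9 + 1886620 = -57223360/27 + 1886620 = -6284620/27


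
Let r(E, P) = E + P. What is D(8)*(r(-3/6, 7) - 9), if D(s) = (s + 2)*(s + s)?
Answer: -400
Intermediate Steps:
D(s) = 2*s*(2 + s) (D(s) = (2 + s)*(2*s) = 2*s*(2 + s))
D(8)*(r(-3/6, 7) - 9) = (2*8*(2 + 8))*((-3/6 + 7) - 9) = (2*8*10)*((-3*⅙ + 7) - 9) = 160*((-½ + 7) - 9) = 160*(13/2 - 9) = 160*(-5/2) = -400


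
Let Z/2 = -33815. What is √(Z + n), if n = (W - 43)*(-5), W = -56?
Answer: I*√67135 ≈ 259.1*I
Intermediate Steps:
Z = -67630 (Z = 2*(-33815) = -67630)
n = 495 (n = (-56 - 43)*(-5) = -99*(-5) = 495)
√(Z + n) = √(-67630 + 495) = √(-67135) = I*√67135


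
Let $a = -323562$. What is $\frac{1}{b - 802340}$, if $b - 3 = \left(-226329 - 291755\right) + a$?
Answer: $- \frac{1}{1643983} \approx -6.0828 \cdot 10^{-7}$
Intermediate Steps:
$b = -841643$ ($b = 3 - 841646 = -841643$)
$\frac{1}{b - 802340} = \frac{1}{-841643 - 802340} = \frac{1}{-1643983} = - \frac{1}{1643983}$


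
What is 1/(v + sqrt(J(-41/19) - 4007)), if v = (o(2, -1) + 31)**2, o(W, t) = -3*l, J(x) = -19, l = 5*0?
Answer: 961/927547 - I*sqrt(4026)/927547 ≈ 0.0010361 - 6.8407e-5*I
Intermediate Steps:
l = 0
o(W, t) = 0 (o(W, t) = -3*0 = 0)
v = 961 (v = (0 + 31)**2 = 31**2 = 961)
1/(v + sqrt(J(-41/19) - 4007)) = 1/(961 + sqrt(-19 - 4007)) = 1/(961 + sqrt(-4026)) = 1/(961 + I*sqrt(4026))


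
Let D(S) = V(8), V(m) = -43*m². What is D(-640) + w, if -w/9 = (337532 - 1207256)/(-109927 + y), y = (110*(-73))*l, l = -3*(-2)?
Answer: -442937980/158107 ≈ -2801.5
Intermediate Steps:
l = 6
y = -48180 (y = (110*(-73))*6 = -8030*6 = -48180)
D(S) = -2752 (D(S) = -43*8² = -43*64 = -2752)
w = -7827516/158107 (w = -9*(337532 - 1207256)/(-109927 - 48180) = -(-7827516)/(-158107) = -(-7827516)*(-1)/158107 = -9*869724/158107 = -7827516/158107 ≈ -49.508)
D(-640) + w = -2752 - 7827516/158107 = -442937980/158107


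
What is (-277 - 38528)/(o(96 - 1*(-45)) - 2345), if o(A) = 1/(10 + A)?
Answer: 450735/27238 ≈ 16.548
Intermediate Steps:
(-277 - 38528)/(o(96 - 1*(-45)) - 2345) = (-277 - 38528)/(1/(10 + (96 - 1*(-45))) - 2345) = -38805/(1/(10 + (96 + 45)) - 2345) = -38805/(1/(10 + 141) - 2345) = -38805/(1/151 - 2345) = -38805/(-354094/151) = -38805*(-151/354094) = 450735/27238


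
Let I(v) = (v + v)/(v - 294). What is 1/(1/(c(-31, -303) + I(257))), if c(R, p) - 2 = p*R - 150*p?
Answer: 2028751/37 ≈ 54831.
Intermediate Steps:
c(R, p) = 2 - 150*p + R*p (c(R, p) = 2 + (p*R - 150*p) = 2 + (R*p - 150*p) = 2 + (-150*p + R*p) = 2 - 150*p + R*p)
I(v) = 2*v/(-294 + v) (I(v) = (2*v)/(-294 + v) = 2*v/(-294 + v))
1/(1/(c(-31, -303) + I(257))) = 1/(1/((2 - 150*(-303) - 31*(-303)) + 2*257/(-294 + 257))) = 1/(1/((2 + 45450 + 9393) + 2*257/(-37))) = 1/(1/(54845 + 2*257*(-1/37))) = 1/(1/(54845 - 514/37)) = 1/(1/(2028751/37)) = 1/(37/2028751) = 2028751/37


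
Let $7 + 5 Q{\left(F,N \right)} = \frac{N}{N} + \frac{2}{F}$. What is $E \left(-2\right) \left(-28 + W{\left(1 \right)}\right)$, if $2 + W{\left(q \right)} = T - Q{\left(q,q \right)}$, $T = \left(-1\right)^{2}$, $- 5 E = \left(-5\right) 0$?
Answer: $0$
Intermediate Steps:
$E = 0$ ($E = - \frac{\left(-5\right) 0}{5} = \left(- \frac{1}{5}\right) 0 = 0$)
$Q{\left(F,N \right)} = - \frac{6}{5} + \frac{2}{5 F}$ ($Q{\left(F,N \right)} = - \frac{7}{5} + \frac{\frac{N}{N} + \frac{2}{F}}{5} = - \frac{7}{5} + \frac{1 + \frac{2}{F}}{5} = - \frac{7}{5} + \left(\frac{1}{5} + \frac{2}{5 F}\right) = - \frac{6}{5} + \frac{2}{5 F}$)
$T = 1$
$W{\left(q \right)} = -1 - \frac{2 \left(1 - 3 q\right)}{5 q}$ ($W{\left(q \right)} = -2 + \left(1 - \frac{2 \left(1 - 3 q\right)}{5 q}\right) = -1 - \frac{2 \left(1 - 3 q\right)}{5 q}$)
$E \left(-2\right) \left(-28 + W{\left(1 \right)}\right) = 0 \left(-2\right) \left(-28 + \frac{-2 + 1}{5 \cdot 1}\right) = 0 \left(-28 + \frac{1}{5} \cdot 1 \left(-1\right)\right) = 0 \left(-28 - \frac{1}{5}\right) = 0 \left(- \frac{141}{5}\right) = 0$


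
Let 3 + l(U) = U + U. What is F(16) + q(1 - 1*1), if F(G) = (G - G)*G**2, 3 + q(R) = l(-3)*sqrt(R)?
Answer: -3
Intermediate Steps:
l(U) = -3 + 2*U (l(U) = -3 + (U + U) = -3 + 2*U)
q(R) = -3 - 9*sqrt(R) (q(R) = -3 + (-3 + 2*(-3))*sqrt(R) = -3 + (-3 - 6)*sqrt(R) = -3 - 9*sqrt(R))
F(G) = 0 (F(G) = 0*G**2 = 0)
F(16) + q(1 - 1*1) = 0 + (-3 - 9*sqrt(1 - 1*1)) = 0 + (-3 - 9*sqrt(1 - 1)) = 0 + (-3 - 9*sqrt(0)) = 0 + (-3 - 9*0) = 0 + (-3 + 0) = 0 - 3 = -3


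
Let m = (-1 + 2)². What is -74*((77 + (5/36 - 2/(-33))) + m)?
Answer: -1145779/198 ≈ -5786.8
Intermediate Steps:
m = 1 (m = 1² = 1)
-74*((77 + (5/36 - 2/(-33))) + m) = -74*((77 + (5/36 - 2/(-33))) + 1) = -74*((77 + (5*(1/36) - 2*(-1/33))) + 1) = -74*((77 + (5/36 + 2/33)) + 1) = -74*((77 + 79/396) + 1) = -74*(30571/396 + 1) = -74*30967/396 = -1145779/198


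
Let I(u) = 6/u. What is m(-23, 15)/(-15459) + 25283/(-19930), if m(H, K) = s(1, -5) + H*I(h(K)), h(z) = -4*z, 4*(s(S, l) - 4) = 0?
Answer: -65162576/51349645 ≈ -1.2690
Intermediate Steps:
s(S, l) = 4 (s(S, l) = 4 + (1/4)*0 = 4 + 0 = 4)
m(H, K) = 4 - 3*H/(2*K) (m(H, K) = 4 + H*(6/((-4*K))) = 4 + H*(6*(-1/(4*K))) = 4 + H*(-3/(2*K)) = 4 - 3*H/(2*K))
m(-23, 15)/(-15459) + 25283/(-19930) = (4 - 3/2*(-23)/15)/(-15459) + 25283/(-19930) = (4 - 3/2*(-23)*1/15)*(-1/15459) + 25283*(-1/19930) = (4 + 23/10)*(-1/15459) - 25283/19930 = (63/10)*(-1/15459) - 25283/19930 = -21/51530 - 25283/19930 = -65162576/51349645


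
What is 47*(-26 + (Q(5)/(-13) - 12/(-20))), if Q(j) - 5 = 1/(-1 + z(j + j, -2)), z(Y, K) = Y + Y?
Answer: -1496903/1235 ≈ -1212.1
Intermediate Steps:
z(Y, K) = 2*Y
Q(j) = 5 + 1/(-1 + 4*j) (Q(j) = 5 + 1/(-1 + 2*(j + j)) = 5 + 1/(-1 + 2*(2*j)) = 5 + 1/(-1 + 4*j))
47*(-26 + (Q(5)/(-13) - 12/(-20))) = 47*(-26 + ((4*(-1 + 5*5)/(-1 + 4*5))/(-13) - 12/(-20))) = 47*(-26 + ((4*(-1 + 25)/(-1 + 20))*(-1/13) - 12*(-1/20))) = 47*(-26 + ((4*24/19)*(-1/13) + ⅗)) = 47*(-26 + ((4*(1/19)*24)*(-1/13) + ⅗)) = 47*(-26 + ((96/19)*(-1/13) + ⅗)) = 47*(-26 + (-96/247 + ⅗)) = 47*(-26 + 261/1235) = 47*(-31849/1235) = -1496903/1235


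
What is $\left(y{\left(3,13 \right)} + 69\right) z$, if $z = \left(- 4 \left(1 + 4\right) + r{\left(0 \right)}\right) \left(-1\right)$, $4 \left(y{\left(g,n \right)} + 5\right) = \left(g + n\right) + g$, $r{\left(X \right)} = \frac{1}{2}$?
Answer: $\frac{10725}{8} \approx 1340.6$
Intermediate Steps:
$r{\left(X \right)} = \frac{1}{2}$
$y{\left(g,n \right)} = -5 + \frac{g}{2} + \frac{n}{4}$ ($y{\left(g,n \right)} = -5 + \frac{\left(g + n\right) + g}{4} = -5 + \frac{n + 2 g}{4} = -5 + \left(\frac{g}{2} + \frac{n}{4}\right) = -5 + \frac{g}{2} + \frac{n}{4}$)
$z = \frac{39}{2}$ ($z = \left(- 4 \left(1 + 4\right) + \frac{1}{2}\right) \left(-1\right) = \left(\left(-4\right) 5 + \frac{1}{2}\right) \left(-1\right) = \left(-20 + \frac{1}{2}\right) \left(-1\right) = \left(- \frac{39}{2}\right) \left(-1\right) = \frac{39}{2} \approx 19.5$)
$\left(y{\left(3,13 \right)} + 69\right) z = \left(\left(-5 + \frac{1}{2} \cdot 3 + \frac{1}{4} \cdot 13\right) + 69\right) \frac{39}{2} = \left(\left(-5 + \frac{3}{2} + \frac{13}{4}\right) + 69\right) \frac{39}{2} = \left(- \frac{1}{4} + 69\right) \frac{39}{2} = \frac{275}{4} \cdot \frac{39}{2} = \frac{10725}{8}$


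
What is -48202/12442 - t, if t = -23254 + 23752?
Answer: -3122159/6221 ≈ -501.87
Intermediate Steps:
t = 498
-48202/12442 - t = -48202/12442 - 1*498 = -48202*1/12442 - 498 = -24101/6221 - 498 = -3122159/6221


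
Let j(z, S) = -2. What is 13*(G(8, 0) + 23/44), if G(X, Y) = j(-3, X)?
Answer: -845/44 ≈ -19.205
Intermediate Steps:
G(X, Y) = -2
13*(G(8, 0) + 23/44) = 13*(-2 + 23/44) = 13*(-65/44) = -845/44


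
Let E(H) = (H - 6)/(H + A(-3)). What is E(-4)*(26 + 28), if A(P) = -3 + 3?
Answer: 135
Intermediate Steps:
A(P) = 0
E(H) = (-6 + H)/H (E(H) = (H - 6)/(H + 0) = (-6 + H)/H)
E(-4)*(26 + 28) = ((-6 - 4)/(-4))*(26 + 28) = -¼*(-10)*54 = (5/2)*54 = 135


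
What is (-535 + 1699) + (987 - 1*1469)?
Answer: 682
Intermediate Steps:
(-535 + 1699) + (987 - 1*1469) = 1164 + (987 - 1469) = 1164 - 482 = 682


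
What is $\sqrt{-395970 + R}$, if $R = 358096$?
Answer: $i \sqrt{37874} \approx 194.61 i$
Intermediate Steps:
$\sqrt{-395970 + R} = \sqrt{-395970 + 358096} = \sqrt{-37874} = i \sqrt{37874}$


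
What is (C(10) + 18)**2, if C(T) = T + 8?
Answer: 1296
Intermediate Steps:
C(T) = 8 + T
(C(10) + 18)**2 = ((8 + 10) + 18)**2 = (18 + 18)**2 = 36**2 = 1296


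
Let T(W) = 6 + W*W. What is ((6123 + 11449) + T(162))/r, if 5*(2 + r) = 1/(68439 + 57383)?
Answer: -27568858420/1258219 ≈ -21911.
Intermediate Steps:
T(W) = 6 + W**2
r = -1258219/629110 (r = -2 + 1/(5*(68439 + 57383)) = -2 + (1/5)/125822 = -2 + (1/5)*(1/125822) = -2 + 1/629110 = -1258219/629110 ≈ -2.0000)
((6123 + 11449) + T(162))/r = ((6123 + 11449) + (6 + 162**2))/(-1258219/629110) = (17572 + (6 + 26244))*(-629110/1258219) = (17572 + 26250)*(-629110/1258219) = 43822*(-629110/1258219) = -27568858420/1258219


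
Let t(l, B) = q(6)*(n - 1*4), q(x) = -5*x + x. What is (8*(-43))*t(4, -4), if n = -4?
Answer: -66048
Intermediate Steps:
q(x) = -4*x
t(l, B) = 192 (t(l, B) = (-4*6)*(-4 - 1*4) = -24*(-4 - 4) = -24*(-8) = 192)
(8*(-43))*t(4, -4) = (8*(-43))*192 = -344*192 = -66048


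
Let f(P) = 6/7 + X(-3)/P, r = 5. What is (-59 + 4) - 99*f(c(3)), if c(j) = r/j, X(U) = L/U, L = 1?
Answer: -4202/35 ≈ -120.06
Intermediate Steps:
X(U) = 1/U
c(j) = 5/j
f(P) = 6/7 - 1/(3*P) (f(P) = 6/7 + 1/((-3)*P) = 6*(1/7) - 1/(3*P) = 6/7 - 1/(3*P))
(-59 + 4) - 99*f(c(3)) = (-59 + 4) - 33*(-7 + 18*(5/3))/(7*(5/3)) = -55 - 33*(-7 + 18*(5*(1/3)))/(7*(5*(1/3))) = -55 - 33*(-7 + 18*(5/3))/(7*5/3) = -55 - 33*3*(-7 + 30)/(7*5) = -55 - 33*3*23/(7*5) = -55 - 99*23/35 = -55 - 2277/35 = -4202/35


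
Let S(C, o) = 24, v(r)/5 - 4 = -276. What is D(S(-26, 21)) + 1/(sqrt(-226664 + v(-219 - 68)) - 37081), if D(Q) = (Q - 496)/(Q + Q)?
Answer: -81138709001/8251371510 - 6*I*sqrt(6334)/1375228585 ≈ -9.8334 - 3.4723e-7*I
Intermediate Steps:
v(r) = -1360 (v(r) = 20 + 5*(-276) = 20 - 1380 = -1360)
D(Q) = (-496 + Q)/(2*Q) (D(Q) = (-496 + Q)/((2*Q)) = (-496 + Q)*(1/(2*Q)) = (-496 + Q)/(2*Q))
D(S(-26, 21)) + 1/(sqrt(-226664 + v(-219 - 68)) - 37081) = (1/2)*(-496 + 24)/24 + 1/(sqrt(-226664 - 1360) - 37081) = (1/2)*(1/24)*(-472) + 1/(sqrt(-228024) - 37081) = -59/6 + 1/(6*I*sqrt(6334) - 37081) = -59/6 + 1/(-37081 + 6*I*sqrt(6334))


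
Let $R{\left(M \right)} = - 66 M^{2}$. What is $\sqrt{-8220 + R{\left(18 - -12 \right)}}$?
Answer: $14 i \sqrt{345} \approx 260.04 i$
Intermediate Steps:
$\sqrt{-8220 + R{\left(18 - -12 \right)}} = \sqrt{-8220 - 66 \left(18 - -12\right)^{2}} = \sqrt{-8220 - 66 \left(18 + 12\right)^{2}} = \sqrt{-8220 - 66 \cdot 30^{2}} = \sqrt{-8220 - 59400} = \sqrt{-67620} = 14 i \sqrt{345}$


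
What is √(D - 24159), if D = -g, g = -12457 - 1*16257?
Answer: √4555 ≈ 67.491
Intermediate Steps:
g = -28714 (g = -12457 - 16257 = -28714)
D = 28714 (D = -1*(-28714) = 28714)
√(D - 24159) = √(28714 - 24159) = √4555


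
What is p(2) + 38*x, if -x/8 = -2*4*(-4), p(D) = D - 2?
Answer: -9728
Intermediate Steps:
p(D) = -2 + D
x = -256 (x = -8*(-2*4)*(-4) = -(-64)*(-4) = -8*32 = -256)
p(2) + 38*x = (-2 + 2) + 38*(-256) = 0 - 9728 = -9728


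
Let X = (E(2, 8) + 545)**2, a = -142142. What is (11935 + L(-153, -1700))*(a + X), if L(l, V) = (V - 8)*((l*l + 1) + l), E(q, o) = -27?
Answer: -5010816051822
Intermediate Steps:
L(l, V) = (-8 + V)*(1 + l + l**2) (L(l, V) = (-8 + V)*((l**2 + 1) + l) = (-8 + V)*((1 + l**2) + l) = (-8 + V)*(1 + l + l**2))
X = 268324 (X = (-27 + 545)**2 = 518**2 = 268324)
(11935 + L(-153, -1700))*(a + X) = (11935 + (-8 - 1700 - 8*(-153) - 8*(-153)**2 - 1700*(-153) - 1700*(-153)**2))*(-142142 + 268324) = (11935 + (-8 - 1700 + 1224 - 8*23409 + 260100 - 1700*23409))*126182 = (11935 + (-8 - 1700 + 1224 - 187272 + 260100 - 39795300))*126182 = (11935 - 39722956)*126182 = -39711021*126182 = -5010816051822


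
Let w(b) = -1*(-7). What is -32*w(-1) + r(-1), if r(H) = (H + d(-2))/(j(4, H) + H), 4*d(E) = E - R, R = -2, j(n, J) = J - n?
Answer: -1343/6 ≈ -223.83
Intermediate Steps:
w(b) = 7
d(E) = ½ + E/4 (d(E) = (E - 1*(-2))/4 = (E + 2)/4 = (2 + E)/4 = ½ + E/4)
r(H) = H/(-4 + 2*H) (r(H) = (H + (½ + (¼)*(-2)))/((H - 1*4) + H) = (H + (½ - ½))/((H - 4) + H) = (H + 0)/((-4 + H) + H) = H/(-4 + 2*H))
-32*w(-1) + r(-1) = -32*7 + (½)*(-1)/(-2 - 1) = -224 + (½)*(-1)/(-3) = -224 + (½)*(-1)*(-⅓) = -224 + ⅙ = -1343/6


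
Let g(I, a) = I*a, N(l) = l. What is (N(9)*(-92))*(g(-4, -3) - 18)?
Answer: 4968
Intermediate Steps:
(N(9)*(-92))*(g(-4, -3) - 18) = (9*(-92))*(-4*(-3) - 18) = -828*(12 - 18) = -828*(-6) = 4968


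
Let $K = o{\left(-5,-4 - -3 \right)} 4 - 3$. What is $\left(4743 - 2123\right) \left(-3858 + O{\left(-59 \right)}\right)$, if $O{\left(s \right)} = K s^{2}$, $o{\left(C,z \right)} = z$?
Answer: $-73949500$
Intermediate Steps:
$K = -7$ ($K = \left(-4 - -3\right) 4 - 3 = \left(-4 + 3\right) 4 - 3 = \left(-1\right) 4 - 3 = -4 - 3 = -7$)
$O{\left(s \right)} = - 7 s^{2}$
$\left(4743 - 2123\right) \left(-3858 + O{\left(-59 \right)}\right) = \left(4743 - 2123\right) \left(-3858 - 7 \left(-59\right)^{2}\right) = 2620 \left(-3858 - 24367\right) = 2620 \left(-28225\right) = -73949500$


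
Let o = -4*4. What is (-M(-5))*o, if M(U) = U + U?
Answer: -160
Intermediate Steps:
M(U) = 2*U
o = -16
(-M(-5))*o = -2*(-5)*(-16) = -1*(-10)*(-16) = 10*(-16) = -160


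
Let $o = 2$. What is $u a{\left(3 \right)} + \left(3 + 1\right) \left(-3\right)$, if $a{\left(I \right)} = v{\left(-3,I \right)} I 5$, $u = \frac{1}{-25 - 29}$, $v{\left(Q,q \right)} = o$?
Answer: $- \frac{113}{9} \approx -12.556$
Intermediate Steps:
$v{\left(Q,q \right)} = 2$
$u = - \frac{1}{54}$ ($u = \frac{1}{-54} = - \frac{1}{54} \approx -0.018519$)
$a{\left(I \right)} = 10 I$ ($a{\left(I \right)} = 2 I 5 = 10 I$)
$u a{\left(3 \right)} + \left(3 + 1\right) \left(-3\right) = - \frac{10 \cdot 3}{54} + \left(3 + 1\right) \left(-3\right) = \left(- \frac{1}{54}\right) 30 + 4 \left(-3\right) = - \frac{5}{9} - 12 = - \frac{113}{9}$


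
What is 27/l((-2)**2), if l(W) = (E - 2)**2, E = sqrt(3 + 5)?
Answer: 27/(4*(1 - sqrt(2))**2) ≈ 39.342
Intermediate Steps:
E = 2*sqrt(2) (E = sqrt(8) = 2*sqrt(2) ≈ 2.8284)
l(W) = (-2 + 2*sqrt(2))**2 (l(W) = (2*sqrt(2) - 2)**2 = (-2 + 2*sqrt(2))**2)
27/l((-2)**2) = 27/(12 - 8*sqrt(2))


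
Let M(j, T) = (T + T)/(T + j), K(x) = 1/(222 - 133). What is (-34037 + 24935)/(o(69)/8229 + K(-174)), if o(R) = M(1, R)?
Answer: -12961923065/16342 ≈ -7.9317e+5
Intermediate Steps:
K(x) = 1/89
M(j, T) = 2*T/(T + j) (M(j, T) = (2*T)/(T + j) = 2*T/(T + j))
o(R) = 2*R/(1 + R) (o(R) = 2*R/(R + 1) = 2*R/(1 + R))
(-34037 + 24935)/(o(69)/8229 + K(-174)) = (-34037 + 24935)/((2*69/(1 + 69))/8229 + 1/89) = -9102/((2*69/70)*(1/8229) + 1/89) = -9102/((2*69*(1/70))*(1/8229) + 1/89) = -9102/((69/35)*(1/8229) + 1/89) = -9102/(23/96005 + 1/89) = -9102/98052/8544445 = -9102*8544445/98052 = -12961923065/16342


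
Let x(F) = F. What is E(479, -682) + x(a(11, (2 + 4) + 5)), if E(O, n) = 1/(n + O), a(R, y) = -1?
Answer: -204/203 ≈ -1.0049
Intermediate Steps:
E(O, n) = 1/(O + n)
E(479, -682) + x(a(11, (2 + 4) + 5)) = 1/(479 - 682) - 1 = 1/(-203) - 1 = -1/203 - 1 = -204/203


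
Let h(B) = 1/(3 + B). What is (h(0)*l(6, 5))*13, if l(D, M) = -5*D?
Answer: -130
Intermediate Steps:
(h(0)*l(6, 5))*13 = ((-5*6)/(3 + 0))*13 = (-30/3)*13 = ((⅓)*(-30))*13 = -10*13 = -130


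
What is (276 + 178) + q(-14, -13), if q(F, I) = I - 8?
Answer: 433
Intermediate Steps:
q(F, I) = -8 + I
(276 + 178) + q(-14, -13) = (276 + 178) + (-8 - 13) = 454 - 21 = 433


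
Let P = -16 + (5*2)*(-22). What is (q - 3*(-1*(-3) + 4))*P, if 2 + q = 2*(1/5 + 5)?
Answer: 14868/5 ≈ 2973.6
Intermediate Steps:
P = -236 (P = -16 + 10*(-22) = -16 - 220 = -236)
q = 42/5 (q = -2 + 2*(1/5 + 5) = -2 + 2*(⅕ + 5) = -2 + 2*(26/5) = -2 + 52/5 = 42/5 ≈ 8.4000)
(q - 3*(-1*(-3) + 4))*P = (42/5 - 3*(-1*(-3) + 4))*(-236) = (42/5 - 3*(3 + 4))*(-236) = (42/5 - 3*7)*(-236) = (42/5 - 21)*(-236) = -63/5*(-236) = 14868/5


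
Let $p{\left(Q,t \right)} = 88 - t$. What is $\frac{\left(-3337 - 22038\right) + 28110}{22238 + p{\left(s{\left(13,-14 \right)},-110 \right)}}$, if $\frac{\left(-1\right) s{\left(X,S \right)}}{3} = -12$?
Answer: $\frac{2735}{22436} \approx 0.1219$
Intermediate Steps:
$s{\left(X,S \right)} = 36$ ($s{\left(X,S \right)} = \left(-3\right) \left(-12\right) = 36$)
$\frac{\left(-3337 - 22038\right) + 28110}{22238 + p{\left(s{\left(13,-14 \right)},-110 \right)}} = \frac{\left(-3337 - 22038\right) + 28110}{22238 + \left(88 - -110\right)} = \frac{\left(-3337 - 22038\right) + 28110}{22238 + \left(88 + 110\right)} = \frac{-25375 + 28110}{22238 + 198} = \frac{2735}{22436}$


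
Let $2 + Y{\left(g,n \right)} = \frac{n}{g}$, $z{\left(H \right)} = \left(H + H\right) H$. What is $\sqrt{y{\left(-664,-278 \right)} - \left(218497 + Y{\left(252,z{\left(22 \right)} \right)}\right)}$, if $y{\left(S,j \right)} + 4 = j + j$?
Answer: $\frac{i \sqrt{96604949}}{21} \approx 468.04 i$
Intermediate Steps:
$z{\left(H \right)} = 2 H^{2}$ ($z{\left(H \right)} = 2 H H = 2 H^{2}$)
$y{\left(S,j \right)} = -4 + 2 j$ ($y{\left(S,j \right)} = -4 + \left(j + j\right) = -4 + 2 j$)
$Y{\left(g,n \right)} = -2 + \frac{n}{g}$
$\sqrt{y{\left(-664,-278 \right)} - \left(218497 + Y{\left(252,z{\left(22 \right)} \right)}\right)} = \sqrt{\left(-4 + 2 \left(-278\right)\right) - \left(218495 + \frac{2 \cdot 22^{2}}{252}\right)} = \sqrt{\left(-4 - 556\right) - \left(218495 + 2 \cdot 484 \cdot \frac{1}{252}\right)} = \sqrt{-560 - \left(218495 + \frac{242}{63}\right)} = \sqrt{-560 - \frac{13765427}{63}} = \sqrt{- \frac{13800707}{63}} = \frac{i \sqrt{96604949}}{21}$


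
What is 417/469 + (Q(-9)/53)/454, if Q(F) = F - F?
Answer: 417/469 ≈ 0.88913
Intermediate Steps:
Q(F) = 0
417/469 + (Q(-9)/53)/454 = 417/469 + (0/53)/454 = 417*(1/469) + (0*(1/53))*(1/454) = 417/469 + 0*(1/454) = 417/469 + 0 = 417/469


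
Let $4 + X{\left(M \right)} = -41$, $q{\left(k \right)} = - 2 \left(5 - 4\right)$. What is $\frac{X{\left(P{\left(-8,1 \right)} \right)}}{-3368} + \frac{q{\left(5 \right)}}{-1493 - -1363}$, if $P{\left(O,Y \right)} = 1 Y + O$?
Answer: $\frac{6293}{218920} \approx 0.028746$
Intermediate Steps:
$P{\left(O,Y \right)} = O + Y$ ($P{\left(O,Y \right)} = Y + O = O + Y$)
$q{\left(k \right)} = -2$ ($q{\left(k \right)} = \left(-2\right) 1 = -2$)
$X{\left(M \right)} = -45$ ($X{\left(M \right)} = -4 - 41 = -45$)
$\frac{X{\left(P{\left(-8,1 \right)} \right)}}{-3368} + \frac{q{\left(5 \right)}}{-1493 - -1363} = - \frac{45}{-3368} - \frac{2}{-1493 - -1363} = \left(-45\right) \left(- \frac{1}{3368}\right) - \frac{2}{-1493 + 1363} = \frac{45}{3368} - \frac{2}{-130} = \frac{45}{3368} - - \frac{1}{65} = \frac{45}{3368} + \frac{1}{65} = \frac{6293}{218920}$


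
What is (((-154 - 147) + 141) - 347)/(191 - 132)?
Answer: -507/59 ≈ -8.5932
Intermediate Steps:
(((-154 - 147) + 141) - 347)/(191 - 132) = ((-301 + 141) - 347)/59 = (-160 - 347)*(1/59) = -507*1/59 = -507/59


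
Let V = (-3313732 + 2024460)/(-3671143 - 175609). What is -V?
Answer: -161159/480844 ≈ -0.33516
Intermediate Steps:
V = 161159/480844 (V = -1289272/(-3846752) = -1289272*(-1/3846752) = 161159/480844 ≈ 0.33516)
-V = -1*161159/480844 = -161159/480844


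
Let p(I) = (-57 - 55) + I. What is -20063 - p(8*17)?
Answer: -20087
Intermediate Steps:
p(I) = -112 + I
-20063 - p(8*17) = -20063 - (-112 + 8*17) = -20063 - (-112 + 136) = -20063 - 1*24 = -20063 - 24 = -20087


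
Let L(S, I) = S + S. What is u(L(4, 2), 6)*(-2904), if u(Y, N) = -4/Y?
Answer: 1452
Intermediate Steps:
L(S, I) = 2*S
u(L(4, 2), 6)*(-2904) = -4/(2*4)*(-2904) = -4/8*(-2904) = -4*1/8*(-2904) = -1/2*(-2904) = 1452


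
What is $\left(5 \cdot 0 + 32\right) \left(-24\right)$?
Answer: $-768$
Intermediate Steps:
$\left(5 \cdot 0 + 32\right) \left(-24\right) = \left(0 + 32\right) \left(-24\right) = 32 \left(-24\right) = -768$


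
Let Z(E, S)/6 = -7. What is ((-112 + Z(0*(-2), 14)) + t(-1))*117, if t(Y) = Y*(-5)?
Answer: -17433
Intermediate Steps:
Z(E, S) = -42 (Z(E, S) = 6*(-7) = -42)
t(Y) = -5*Y
((-112 + Z(0*(-2), 14)) + t(-1))*117 = ((-112 - 42) - 5*(-1))*117 = (-154 + 5)*117 = -149*117 = -17433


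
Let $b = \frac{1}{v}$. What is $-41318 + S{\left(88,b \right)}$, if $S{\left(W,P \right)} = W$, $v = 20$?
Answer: $-41230$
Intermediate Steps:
$b = \frac{1}{20} \approx 0.05$
$-41318 + S{\left(88,b \right)} = -41318 + 88 = -41230$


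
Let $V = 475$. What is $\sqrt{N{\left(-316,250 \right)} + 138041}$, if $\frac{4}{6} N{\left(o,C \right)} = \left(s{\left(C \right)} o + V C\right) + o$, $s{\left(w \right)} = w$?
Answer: $314 \sqrt{2} \approx 444.06$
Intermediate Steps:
$N{\left(o,C \right)} = \frac{3 o}{2} + \frac{1425 C}{2} + \frac{3 C o}{2}$ ($N{\left(o,C \right)} = \frac{3 \left(\left(C o + 475 C\right) + o\right)}{2} = \frac{3 \left(\left(475 C + C o\right) + o\right)}{2} = \frac{3 \left(o + 475 C + C o\right)}{2} = \frac{3 o}{2} + \frac{1425 C}{2} + \frac{3 C o}{2}$)
$\sqrt{N{\left(-316,250 \right)} + 138041} = \sqrt{\left(\frac{3}{2} \left(-316\right) + \frac{1425}{2} \cdot 250 + \frac{3}{2} \cdot 250 \left(-316\right)\right) + 138041} = \sqrt{\left(-474 + 178125 - 118500\right) + 138041} = \sqrt{59151 + 138041} = \sqrt{197192} = 314 \sqrt{2}$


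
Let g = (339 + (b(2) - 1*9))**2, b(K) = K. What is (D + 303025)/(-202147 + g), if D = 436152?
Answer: -739177/91923 ≈ -8.0413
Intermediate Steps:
g = 110224 (g = (339 + (2 - 1*9))**2 = (339 + (2 - 9))**2 = (339 - 7)**2 = 332**2 = 110224)
(D + 303025)/(-202147 + g) = (436152 + 303025)/(-202147 + 110224) = 739177/(-91923) = 739177*(-1/91923) = -739177/91923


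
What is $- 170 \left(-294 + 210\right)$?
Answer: $14280$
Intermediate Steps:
$- 170 \left(-294 + 210\right) = \left(-170\right) \left(-84\right) = 14280$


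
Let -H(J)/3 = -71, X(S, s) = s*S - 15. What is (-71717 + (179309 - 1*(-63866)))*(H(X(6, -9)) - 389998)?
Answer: -66831756530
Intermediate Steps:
X(S, s) = -15 + S*s (X(S, s) = S*s - 15 = -15 + S*s)
H(J) = 213 (H(J) = -3*(-71) = 213)
(-71717 + (179309 - 1*(-63866)))*(H(X(6, -9)) - 389998) = (-71717 + (179309 - 1*(-63866)))*(213 - 389998) = (-71717 + (179309 + 63866))*(-389785) = (-71717 + 243175)*(-389785) = 171458*(-389785) = -66831756530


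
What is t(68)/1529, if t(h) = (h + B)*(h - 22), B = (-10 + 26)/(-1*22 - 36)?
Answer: 90344/44341 ≈ 2.0375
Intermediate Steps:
B = -8/29 (B = 16/(-22 - 36) = 16/(-58) = 16*(-1/58) = -8/29 ≈ -0.27586)
t(h) = (-22 + h)*(-8/29 + h) (t(h) = (h - 8/29)*(h - 22) = (-8/29 + h)*(-22 + h) = (-22 + h)*(-8/29 + h))
t(68)/1529 = (176/29 + 68**2 - 646/29*68)/1529 = (176/29 + 4624 - 43928/29)*(1/1529) = (90344/29)*(1/1529) = 90344/44341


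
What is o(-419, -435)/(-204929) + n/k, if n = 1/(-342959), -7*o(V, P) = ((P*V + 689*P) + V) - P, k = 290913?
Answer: -1673790687039083/20446018713793743 ≈ -0.081864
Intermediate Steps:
o(V, P) = -688*P/7 - V/7 - P*V/7 (o(V, P) = -(((P*V + 689*P) + V) - P)/7 = -(((689*P + P*V) + V) - P)/7 = -((V + 689*P + P*V) - P)/7 = -(V + 688*P + P*V)/7 = -688*P/7 - V/7 - P*V/7)
n = -1/342959 ≈ -2.9158e-6
o(-419, -435)/(-204929) + n/k = (-688/7*(-435) - ⅐*(-419) - ⅐*(-435)*(-419))/(-204929) - 1/342959/290913 = (299280/7 + 419/7 - 182265/7)*(-1/204929) - 1/342959*1/290913 = (117434/7)*(-1/204929) - 1/99771231567 = -117434/1434503 - 1/99771231567 = -1673790687039083/20446018713793743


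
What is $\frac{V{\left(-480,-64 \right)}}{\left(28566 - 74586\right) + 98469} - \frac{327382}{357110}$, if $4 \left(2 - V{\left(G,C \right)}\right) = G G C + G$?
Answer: $\frac{649661506451}{9365031195} \approx 69.371$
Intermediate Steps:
$V{\left(G,C \right)} = 2 - \frac{G}{4} - \frac{C G^{2}}{4}$ ($V{\left(G,C \right)} = 2 - \frac{G G C + G}{4} = 2 - \frac{G^{2} C + G}{4} = 2 - \frac{C G^{2} + G}{4} = 2 - \frac{G + C G^{2}}{4} = 2 - \left(\frac{G}{4} + \frac{C G^{2}}{4}\right) = 2 - \frac{G}{4} - \frac{C G^{2}}{4}$)
$\frac{V{\left(-480,-64 \right)}}{\left(28566 - 74586\right) + 98469} - \frac{327382}{357110} = \frac{2 - -120 - - 16 \left(-480\right)^{2}}{\left(28566 - 74586\right) + 98469} - \frac{327382}{357110} = \frac{2 + 120 - \left(-16\right) 230400}{-46020 + 98469} - \frac{163691}{178555} = \frac{2 + 120 + 3686400}{52449} - \frac{163691}{178555} = 3686522 \cdot \frac{1}{52449} - \frac{163691}{178555} = \frac{3686522}{52449} - \frac{163691}{178555} = \frac{649661506451}{9365031195}$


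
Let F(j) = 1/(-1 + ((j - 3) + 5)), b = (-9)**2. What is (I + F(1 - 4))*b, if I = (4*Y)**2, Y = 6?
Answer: 93231/2 ≈ 46616.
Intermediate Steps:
b = 81
F(j) = 1/(1 + j) (F(j) = 1/(-1 + ((-3 + j) + 5)) = 1/(-1 + (2 + j)) = 1/(1 + j))
I = 576 (I = (4*6)**2 = 24**2 = 576)
(I + F(1 - 4))*b = (576 + 1/(1 + (1 - 4)))*81 = (576 + 1/(1 - 3))*81 = (576 + 1/(-2))*81 = (576 - 1/2)*81 = (1151/2)*81 = 93231/2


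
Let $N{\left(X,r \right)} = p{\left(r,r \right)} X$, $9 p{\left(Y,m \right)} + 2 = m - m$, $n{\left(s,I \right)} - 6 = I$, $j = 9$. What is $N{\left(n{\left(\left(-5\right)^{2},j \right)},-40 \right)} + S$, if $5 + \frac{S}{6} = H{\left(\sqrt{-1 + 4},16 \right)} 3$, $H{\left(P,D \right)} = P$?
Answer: $- \frac{100}{3} + 18 \sqrt{3} \approx -2.1564$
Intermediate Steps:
$n{\left(s,I \right)} = 6 + I$
$p{\left(Y,m \right)} = - \frac{2}{9}$ ($p{\left(Y,m \right)} = - \frac{2}{9} + \frac{m - m}{9} = - \frac{2}{9} + \frac{1}{9} \cdot 0 = - \frac{2}{9} + 0 = - \frac{2}{9}$)
$S = -30 + 18 \sqrt{3}$ ($S = -30 + 6 \sqrt{-1 + 4} \cdot 3 = -30 + 6 \sqrt{3} \cdot 3 = -30 + 6 \cdot 3 \sqrt{3} = -30 + 18 \sqrt{3} \approx 1.1769$)
$N{\left(X,r \right)} = - \frac{2 X}{9}$
$N{\left(n{\left(\left(-5\right)^{2},j \right)},-40 \right)} + S = - \frac{2 \left(6 + 9\right)}{9} - \left(30 - 18 \sqrt{3}\right) = \left(- \frac{2}{9}\right) 15 - \left(30 - 18 \sqrt{3}\right) = - \frac{10}{3} - \left(30 - 18 \sqrt{3}\right) = - \frac{100}{3} + 18 \sqrt{3}$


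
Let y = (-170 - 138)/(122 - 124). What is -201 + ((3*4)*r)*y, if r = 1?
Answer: 1647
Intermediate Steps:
y = 154 (y = -308/(-2) = -308*(-½) = 154)
-201 + ((3*4)*r)*y = -201 + ((3*4)*1)*154 = -201 + (12*1)*154 = -201 + 12*154 = -201 + 1848 = 1647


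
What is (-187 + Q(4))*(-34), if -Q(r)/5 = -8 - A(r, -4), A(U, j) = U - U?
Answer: 4998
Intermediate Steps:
A(U, j) = 0
Q(r) = 40 (Q(r) = -5*(-8 - 1*0) = -5*(-8 + 0) = -5*(-8) = 40)
(-187 + Q(4))*(-34) = (-187 + 40)*(-34) = -147*(-34) = 4998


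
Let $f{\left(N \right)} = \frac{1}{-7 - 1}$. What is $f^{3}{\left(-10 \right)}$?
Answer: $- \frac{1}{512} \approx -0.0019531$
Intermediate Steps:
$f{\left(N \right)} = - \frac{1}{8}$ ($f{\left(N \right)} = \frac{1}{-8} = - \frac{1}{8}$)
$f^{3}{\left(-10 \right)} = \left(- \frac{1}{8}\right)^{3} = - \frac{1}{512}$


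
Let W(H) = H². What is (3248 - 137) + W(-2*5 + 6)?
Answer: 3127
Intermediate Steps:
(3248 - 137) + W(-2*5 + 6) = (3248 - 137) + (-2*5 + 6)² = 3111 + (-10 + 6)² = 3111 + (-4)² = 3111 + 16 = 3127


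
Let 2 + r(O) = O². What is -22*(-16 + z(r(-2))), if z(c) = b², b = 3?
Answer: 154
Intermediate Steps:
r(O) = -2 + O²
z(c) = 9 (z(c) = 3² = 9)
-22*(-16 + z(r(-2))) = -22*(-16 + 9) = -22*(-7) = 154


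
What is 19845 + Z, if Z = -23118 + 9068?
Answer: 5795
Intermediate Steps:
Z = -14050
19845 + Z = 19845 - 14050 = 5795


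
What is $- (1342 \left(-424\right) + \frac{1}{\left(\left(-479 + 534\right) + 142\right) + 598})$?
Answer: $\frac{452361359}{795} \approx 5.6901 \cdot 10^{5}$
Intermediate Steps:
$- (1342 \left(-424\right) + \frac{1}{\left(\left(-479 + 534\right) + 142\right) + 598}) = - (-569008 + \frac{1}{\left(55 + 142\right) + 598}) = - (-569008 + \frac{1}{197 + 598}) = - (-569008 + \frac{1}{795}) = \left(-1\right) \left(- \frac{452361359}{795}\right) = \frac{452361359}{795}$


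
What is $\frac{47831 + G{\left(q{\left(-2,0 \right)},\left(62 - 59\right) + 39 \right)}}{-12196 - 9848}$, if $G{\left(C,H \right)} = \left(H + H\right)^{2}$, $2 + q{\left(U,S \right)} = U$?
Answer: $- \frac{54887}{22044} \approx -2.4899$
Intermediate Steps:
$q{\left(U,S \right)} = -2 + U$
$G{\left(C,H \right)} = 4 H^{2}$ ($G{\left(C,H \right)} = \left(2 H\right)^{2} = 4 H^{2}$)
$\frac{47831 + G{\left(q{\left(-2,0 \right)},\left(62 - 59\right) + 39 \right)}}{-12196 - 9848} = \frac{47831 + 4 \left(\left(62 - 59\right) + 39\right)^{2}}{-12196 - 9848} = \frac{47831 + 4 \left(3 + 39\right)^{2}}{-22044} = \left(47831 + 4 \cdot 42^{2}\right) \left(- \frac{1}{22044}\right) = \left(47831 + 4 \cdot 1764\right) \left(- \frac{1}{22044}\right) = \left(47831 + 7056\right) \left(- \frac{1}{22044}\right) = 54887 \left(- \frac{1}{22044}\right) = - \frac{54887}{22044}$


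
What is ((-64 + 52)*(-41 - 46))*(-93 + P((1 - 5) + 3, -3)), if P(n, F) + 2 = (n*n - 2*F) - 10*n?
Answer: -81432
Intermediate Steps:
P(n, F) = -2 + n² - 10*n - 2*F (P(n, F) = -2 + ((n*n - 2*F) - 10*n) = -2 + ((n² - 2*F) - 10*n) = -2 + (n² - 10*n - 2*F) = -2 + n² - 10*n - 2*F)
((-64 + 52)*(-41 - 46))*(-93 + P((1 - 5) + 3, -3)) = ((-64 + 52)*(-41 - 46))*(-93 + (-2 + ((1 - 5) + 3)² - 10*((1 - 5) + 3) - 2*(-3))) = (-12*(-87))*(-93 + (-2 + (-4 + 3)² - 10*(-4 + 3) + 6)) = 1044*(-93 + (-2 + (-1)² - 10*(-1) + 6)) = 1044*(-93 + (-2 + 1 + 10 + 6)) = 1044*(-93 + 15) = 1044*(-78) = -81432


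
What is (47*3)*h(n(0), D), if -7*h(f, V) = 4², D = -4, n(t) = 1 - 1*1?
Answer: -2256/7 ≈ -322.29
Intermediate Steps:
n(t) = 0 (n(t) = 1 - 1 = 0)
h(f, V) = -16/7 (h(f, V) = -⅐*4² = -⅐*16 = -16/7)
(47*3)*h(n(0), D) = (47*3)*(-16/7) = 141*(-16/7) = -2256/7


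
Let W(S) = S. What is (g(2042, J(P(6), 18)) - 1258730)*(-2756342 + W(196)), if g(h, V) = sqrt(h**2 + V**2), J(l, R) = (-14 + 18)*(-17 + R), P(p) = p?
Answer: 3469243654580 - 5512292*sqrt(1042445) ≈ 3.4636e+12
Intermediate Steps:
J(l, R) = -68 + 4*R (J(l, R) = 4*(-17 + R) = -68 + 4*R)
g(h, V) = sqrt(V**2 + h**2)
(g(2042, J(P(6), 18)) - 1258730)*(-2756342 + W(196)) = (sqrt((-68 + 4*18)**2 + 2042**2) - 1258730)*(-2756342 + 196) = (sqrt((-68 + 72)**2 + 4169764) - 1258730)*(-2756146) = (sqrt(4**2 + 4169764) - 1258730)*(-2756146) = (sqrt(16 + 4169764) - 1258730)*(-2756146) = (sqrt(4169780) - 1258730)*(-2756146) = (2*sqrt(1042445) - 1258730)*(-2756146) = (-1258730 + 2*sqrt(1042445))*(-2756146) = 3469243654580 - 5512292*sqrt(1042445)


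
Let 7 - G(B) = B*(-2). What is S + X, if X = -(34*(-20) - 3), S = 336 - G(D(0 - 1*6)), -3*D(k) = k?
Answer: 1008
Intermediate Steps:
D(k) = -k/3
G(B) = 7 + 2*B (G(B) = 7 - B*(-2) = 7 - (-2)*B = 7 + 2*B)
S = 325 (S = 336 - (7 + 2*(-(0 - 1*6)/3)) = 336 - (7 + 2*(-(0 - 6)/3)) = 336 - (7 + 2*(-1/3*(-6))) = 336 - (7 + 2*2) = 336 - (7 + 4) = 336 - 1*11 = 336 - 11 = 325)
X = 683 (X = -(-680 - 3) = -1*(-683) = 683)
S + X = 325 + 683 = 1008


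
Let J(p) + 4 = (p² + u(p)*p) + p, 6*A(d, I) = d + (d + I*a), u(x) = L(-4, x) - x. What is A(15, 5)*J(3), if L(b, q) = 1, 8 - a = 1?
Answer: 65/3 ≈ 21.667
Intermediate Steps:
a = 7 (a = 8 - 1*1 = 8 - 1 = 7)
u(x) = 1 - x
A(d, I) = d/3 + 7*I/6 (A(d, I) = (d + (d + I*7))/6 = (d + (d + 7*I))/6 = (2*d + 7*I)/6 = d/3 + 7*I/6)
J(p) = -4 + p + p² + p*(1 - p) (J(p) = -4 + ((p² + (1 - p)*p) + p) = -4 + ((p² + p*(1 - p)) + p) = -4 + (p + p² + p*(1 - p)) = -4 + p + p² + p*(1 - p))
A(15, 5)*J(3) = ((⅓)*15 + (7/6)*5)*(-4 + 2*3) = (5 + 35/6)*(-4 + 6) = (65/6)*2 = 65/3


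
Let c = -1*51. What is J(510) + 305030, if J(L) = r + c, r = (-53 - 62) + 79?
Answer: 304943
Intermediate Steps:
c = -51
r = -36 (r = -115 + 79 = -36)
J(L) = -87 (J(L) = -36 - 51 = -87)
J(510) + 305030 = -87 + 305030 = 304943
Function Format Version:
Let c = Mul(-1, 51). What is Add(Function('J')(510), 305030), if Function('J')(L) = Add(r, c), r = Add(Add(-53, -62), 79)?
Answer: 304943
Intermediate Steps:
c = -51
r = -36 (r = Add(-115, 79) = -36)
Function('J')(L) = -87 (Function('J')(L) = Add(-36, -51) = -87)
Add(Function('J')(510), 305030) = Add(-87, 305030) = 304943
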